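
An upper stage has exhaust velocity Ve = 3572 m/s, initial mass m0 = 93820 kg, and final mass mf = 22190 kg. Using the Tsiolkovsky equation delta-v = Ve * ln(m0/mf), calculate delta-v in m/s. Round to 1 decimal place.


Step 1: Mass ratio m0/mf = 93820 / 22190 = 4.228031
Step 2: ln(4.228031) = 1.441736
Step 3: delta-v = 3572 * 1.441736 = 5149.9 m/s

5149.9


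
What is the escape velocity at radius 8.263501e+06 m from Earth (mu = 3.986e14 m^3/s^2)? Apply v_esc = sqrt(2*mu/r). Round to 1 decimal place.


Step 1: 2*mu/r = 2 * 3.986e14 / 8.263501e+06 = 96472427.3646
Step 2: v_esc = sqrt(96472427.3646) = 9822.0 m/s

9822.0


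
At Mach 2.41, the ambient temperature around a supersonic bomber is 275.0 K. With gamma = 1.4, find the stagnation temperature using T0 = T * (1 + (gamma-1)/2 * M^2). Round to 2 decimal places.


Step 1: (gamma-1)/2 = 0.2
Step 2: M^2 = 5.8081
Step 3: 1 + 0.2 * 5.8081 = 2.16162
Step 4: T0 = 275.0 * 2.16162 = 594.45 K

594.45


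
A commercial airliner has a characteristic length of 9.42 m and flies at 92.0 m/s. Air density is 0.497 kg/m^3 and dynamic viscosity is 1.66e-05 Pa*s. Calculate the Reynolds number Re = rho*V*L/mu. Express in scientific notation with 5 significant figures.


Step 1: Numerator = rho * V * L = 0.497 * 92.0 * 9.42 = 430.72008
Step 2: Re = 430.72008 / 1.66e-05
Step 3: Re = 2.5947e+07

2.5947e+07


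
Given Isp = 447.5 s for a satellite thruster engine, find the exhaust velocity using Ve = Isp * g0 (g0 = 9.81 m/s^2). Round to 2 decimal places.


Step 1: Ve = Isp * g0 = 447.5 * 9.81
Step 2: Ve = 4389.98 m/s

4389.98


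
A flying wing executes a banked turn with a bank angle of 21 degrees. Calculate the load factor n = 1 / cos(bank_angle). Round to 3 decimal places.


Step 1: Convert 21 degrees to radians = 0.366519
Step 2: cos(21 deg) = 0.93358
Step 3: n = 1 / 0.93358 = 1.071

1.071


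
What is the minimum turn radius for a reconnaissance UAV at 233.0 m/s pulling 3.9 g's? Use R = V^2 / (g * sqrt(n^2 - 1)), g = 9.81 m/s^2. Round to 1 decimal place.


Step 1: V^2 = 233.0^2 = 54289.0
Step 2: n^2 - 1 = 3.9^2 - 1 = 14.21
Step 3: sqrt(14.21) = 3.769615
Step 4: R = 54289.0 / (9.81 * 3.769615) = 1468.1 m

1468.1


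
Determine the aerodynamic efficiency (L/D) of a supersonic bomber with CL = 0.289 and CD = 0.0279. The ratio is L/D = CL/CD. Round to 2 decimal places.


Step 1: L/D = CL / CD = 0.289 / 0.0279
Step 2: L/D = 10.36

10.36


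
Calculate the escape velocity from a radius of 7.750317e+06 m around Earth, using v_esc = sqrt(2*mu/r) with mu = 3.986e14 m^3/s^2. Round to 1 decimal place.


Step 1: 2*mu/r = 2 * 3.986e14 / 7.750317e+06 = 102860308.8106
Step 2: v_esc = sqrt(102860308.8106) = 10142.0 m/s

10142.0


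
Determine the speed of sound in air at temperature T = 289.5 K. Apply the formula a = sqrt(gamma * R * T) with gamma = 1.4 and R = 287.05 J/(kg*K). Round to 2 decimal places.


Step 1: gamma * R * T = 1.4 * 287.05 * 289.5 = 116341.365
Step 2: a = sqrt(116341.365) = 341.09 m/s

341.09


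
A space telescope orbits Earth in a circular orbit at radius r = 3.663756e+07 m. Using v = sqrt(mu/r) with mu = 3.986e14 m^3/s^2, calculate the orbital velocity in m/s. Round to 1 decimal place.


Step 1: mu / r = 3.986e14 / 3.663756e+07 = 10879545.4719
Step 2: v = sqrt(10879545.4719) = 3298.4 m/s

3298.4


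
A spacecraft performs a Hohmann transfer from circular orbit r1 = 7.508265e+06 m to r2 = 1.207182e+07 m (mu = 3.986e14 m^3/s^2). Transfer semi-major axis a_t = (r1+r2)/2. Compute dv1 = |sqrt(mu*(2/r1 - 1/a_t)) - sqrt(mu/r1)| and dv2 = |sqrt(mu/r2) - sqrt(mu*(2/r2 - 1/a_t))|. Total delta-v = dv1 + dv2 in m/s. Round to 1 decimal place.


Step 1: Transfer semi-major axis a_t = (7.508265e+06 + 1.207182e+07) / 2 = 9.790042e+06 m
Step 2: v1 (circular at r1) = sqrt(mu/r1) = 7286.16 m/s
Step 3: v_t1 = sqrt(mu*(2/r1 - 1/a_t)) = 8090.83 m/s
Step 4: dv1 = |8090.83 - 7286.16| = 804.66 m/s
Step 5: v2 (circular at r2) = 5746.22 m/s, v_t2 = 5032.22 m/s
Step 6: dv2 = |5746.22 - 5032.22| = 714.0 m/s
Step 7: Total delta-v = 804.66 + 714.0 = 1518.7 m/s

1518.7


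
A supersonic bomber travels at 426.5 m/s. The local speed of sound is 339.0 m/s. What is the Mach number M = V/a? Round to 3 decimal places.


Step 1: M = V / a = 426.5 / 339.0
Step 2: M = 1.258

1.258


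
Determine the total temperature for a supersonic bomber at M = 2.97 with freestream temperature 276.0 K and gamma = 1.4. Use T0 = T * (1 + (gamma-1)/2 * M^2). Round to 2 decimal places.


Step 1: (gamma-1)/2 = 0.2
Step 2: M^2 = 8.8209
Step 3: 1 + 0.2 * 8.8209 = 2.76418
Step 4: T0 = 276.0 * 2.76418 = 762.91 K

762.91


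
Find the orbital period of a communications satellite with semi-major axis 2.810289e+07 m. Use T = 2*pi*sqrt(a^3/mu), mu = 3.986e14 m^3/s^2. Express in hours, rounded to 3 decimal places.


Step 1: a^3 / mu = 2.219489e+22 / 3.986e14 = 5.568211e+07
Step 2: sqrt(5.568211e+07) = 7462.0444 s
Step 3: T = 2*pi * 7462.0444 = 46885.41 s
Step 4: T in hours = 46885.41 / 3600 = 13.024 hours

13.024


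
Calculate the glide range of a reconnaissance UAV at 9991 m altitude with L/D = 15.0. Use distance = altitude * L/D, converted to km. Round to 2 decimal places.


Step 1: Glide distance = altitude * L/D = 9991 * 15.0 = 149865.0 m
Step 2: Convert to km: 149865.0 / 1000 = 149.87 km

149.87


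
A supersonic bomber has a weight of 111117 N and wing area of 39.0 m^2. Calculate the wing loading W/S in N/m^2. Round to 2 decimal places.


Step 1: Wing loading = W / S = 111117 / 39.0
Step 2: Wing loading = 2849.15 N/m^2

2849.15


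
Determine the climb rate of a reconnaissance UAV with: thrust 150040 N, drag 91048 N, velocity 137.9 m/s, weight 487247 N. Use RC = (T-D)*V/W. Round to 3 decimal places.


Step 1: Excess thrust = T - D = 150040 - 91048 = 58992 N
Step 2: Excess power = 58992 * 137.9 = 8134996.8 W
Step 3: RC = 8134996.8 / 487247 = 16.696 m/s

16.696


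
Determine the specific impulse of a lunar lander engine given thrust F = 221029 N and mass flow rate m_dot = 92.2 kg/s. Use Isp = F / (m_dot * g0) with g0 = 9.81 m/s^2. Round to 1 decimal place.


Step 1: m_dot * g0 = 92.2 * 9.81 = 904.48
Step 2: Isp = 221029 / 904.48 = 244.4 s

244.4


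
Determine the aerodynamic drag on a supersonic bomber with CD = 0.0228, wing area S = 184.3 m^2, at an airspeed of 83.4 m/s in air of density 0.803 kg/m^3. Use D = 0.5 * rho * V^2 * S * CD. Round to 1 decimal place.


Step 1: Dynamic pressure q = 0.5 * 0.803 * 83.4^2 = 2792.6573 Pa
Step 2: Drag D = q * S * CD = 2792.6573 * 184.3 * 0.0228
Step 3: D = 11734.9 N

11734.9


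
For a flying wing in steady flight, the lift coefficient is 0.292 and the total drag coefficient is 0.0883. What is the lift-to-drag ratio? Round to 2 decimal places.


Step 1: L/D = CL / CD = 0.292 / 0.0883
Step 2: L/D = 3.31

3.31


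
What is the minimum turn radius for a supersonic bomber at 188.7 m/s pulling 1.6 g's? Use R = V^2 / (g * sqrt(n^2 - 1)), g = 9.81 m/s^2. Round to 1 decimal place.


Step 1: V^2 = 188.7^2 = 35607.69
Step 2: n^2 - 1 = 1.6^2 - 1 = 1.56
Step 3: sqrt(1.56) = 1.249
Step 4: R = 35607.69 / (9.81 * 1.249) = 2906.1 m

2906.1


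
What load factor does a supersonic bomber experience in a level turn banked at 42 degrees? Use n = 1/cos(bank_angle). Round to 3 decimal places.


Step 1: Convert 42 degrees to radians = 0.733038
Step 2: cos(42 deg) = 0.743145
Step 3: n = 1 / 0.743145 = 1.346

1.346


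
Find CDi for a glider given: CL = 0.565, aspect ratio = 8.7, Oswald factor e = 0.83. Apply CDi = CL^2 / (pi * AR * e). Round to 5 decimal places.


Step 1: CL^2 = 0.565^2 = 0.319225
Step 2: pi * AR * e = 3.14159 * 8.7 * 0.83 = 22.685441
Step 3: CDi = 0.319225 / 22.685441 = 0.01407

0.01407


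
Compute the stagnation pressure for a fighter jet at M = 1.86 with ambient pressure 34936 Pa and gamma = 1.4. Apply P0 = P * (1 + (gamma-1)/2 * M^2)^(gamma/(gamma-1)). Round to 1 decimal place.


Step 1: (gamma-1)/2 * M^2 = 0.2 * 3.4596 = 0.69192
Step 2: 1 + 0.69192 = 1.69192
Step 3: Exponent gamma/(gamma-1) = 3.5
Step 4: P0 = 34936 * 1.69192^3.5 = 220091.1 Pa

220091.1


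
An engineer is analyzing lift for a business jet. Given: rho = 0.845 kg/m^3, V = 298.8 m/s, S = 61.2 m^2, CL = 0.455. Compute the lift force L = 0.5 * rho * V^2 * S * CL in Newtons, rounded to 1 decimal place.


Step 1: Calculate dynamic pressure q = 0.5 * 0.845 * 298.8^2 = 0.5 * 0.845 * 89281.44 = 37721.4084 Pa
Step 2: Multiply by wing area and lift coefficient: L = 37721.4084 * 61.2 * 0.455
Step 3: L = 2308550.1941 * 0.455 = 1050390.3 N

1050390.3


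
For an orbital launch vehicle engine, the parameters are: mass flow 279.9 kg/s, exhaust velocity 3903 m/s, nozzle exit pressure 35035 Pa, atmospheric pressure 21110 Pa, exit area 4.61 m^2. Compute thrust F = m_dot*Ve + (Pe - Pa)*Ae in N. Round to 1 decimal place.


Step 1: Momentum thrust = m_dot * Ve = 279.9 * 3903 = 1092449.7 N
Step 2: Pressure thrust = (Pe - Pa) * Ae = (35035 - 21110) * 4.61 = 64194.25 N
Step 3: Total thrust F = 1092449.7 + 64194.25 = 1156644.0 N

1156644.0


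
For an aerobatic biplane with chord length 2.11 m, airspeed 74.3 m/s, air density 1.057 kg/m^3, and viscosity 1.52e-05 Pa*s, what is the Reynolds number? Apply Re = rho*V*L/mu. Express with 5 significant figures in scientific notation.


Step 1: Numerator = rho * V * L = 1.057 * 74.3 * 2.11 = 165.709061
Step 2: Re = 165.709061 / 1.52e-05
Step 3: Re = 1.0902e+07

1.0902e+07


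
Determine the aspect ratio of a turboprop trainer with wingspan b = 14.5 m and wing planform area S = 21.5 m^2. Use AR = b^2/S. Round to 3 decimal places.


Step 1: b^2 = 14.5^2 = 210.25
Step 2: AR = 210.25 / 21.5 = 9.779

9.779


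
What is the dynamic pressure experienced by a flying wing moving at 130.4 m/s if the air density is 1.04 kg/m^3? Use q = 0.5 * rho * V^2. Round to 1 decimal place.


Step 1: V^2 = 130.4^2 = 17004.16
Step 2: q = 0.5 * 1.04 * 17004.16
Step 3: q = 8842.2 Pa

8842.2


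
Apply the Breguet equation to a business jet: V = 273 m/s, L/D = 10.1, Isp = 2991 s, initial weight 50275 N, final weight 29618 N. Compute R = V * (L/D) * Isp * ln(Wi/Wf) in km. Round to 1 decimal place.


Step 1: Coefficient = V * (L/D) * Isp = 273 * 10.1 * 2991 = 8247084.3 m
Step 2: Wi/Wf = 50275 / 29618 = 1.697447
Step 3: ln(1.697447) = 0.529126
Step 4: R = 8247084.3 * 0.529126 = 4363743.8 m = 4363.7 km

4363.7


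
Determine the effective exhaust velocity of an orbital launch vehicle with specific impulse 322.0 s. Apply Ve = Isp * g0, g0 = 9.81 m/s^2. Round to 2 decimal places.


Step 1: Ve = Isp * g0 = 322.0 * 9.81
Step 2: Ve = 3158.82 m/s

3158.82


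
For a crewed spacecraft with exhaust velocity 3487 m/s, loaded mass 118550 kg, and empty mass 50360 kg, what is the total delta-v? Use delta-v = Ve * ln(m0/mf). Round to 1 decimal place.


Step 1: Mass ratio m0/mf = 118550 / 50360 = 2.354051
Step 2: ln(2.354051) = 0.856138
Step 3: delta-v = 3487 * 0.856138 = 2985.4 m/s

2985.4


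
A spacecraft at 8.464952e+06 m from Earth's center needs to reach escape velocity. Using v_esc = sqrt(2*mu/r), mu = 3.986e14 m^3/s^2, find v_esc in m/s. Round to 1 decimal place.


Step 1: 2*mu/r = 2 * 3.986e14 / 8.464952e+06 = 94176552.9208
Step 2: v_esc = sqrt(94176552.9208) = 9704.5 m/s

9704.5


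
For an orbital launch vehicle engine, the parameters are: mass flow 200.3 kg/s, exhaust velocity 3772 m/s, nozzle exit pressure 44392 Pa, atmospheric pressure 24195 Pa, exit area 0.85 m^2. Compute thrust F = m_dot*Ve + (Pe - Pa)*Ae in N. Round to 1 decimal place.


Step 1: Momentum thrust = m_dot * Ve = 200.3 * 3772 = 755531.6 N
Step 2: Pressure thrust = (Pe - Pa) * Ae = (44392 - 24195) * 0.85 = 17167.45 N
Step 3: Total thrust F = 755531.6 + 17167.45 = 772699.1 N

772699.1


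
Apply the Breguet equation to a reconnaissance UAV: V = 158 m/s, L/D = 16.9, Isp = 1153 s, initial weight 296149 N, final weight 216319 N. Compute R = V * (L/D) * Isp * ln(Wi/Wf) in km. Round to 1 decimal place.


Step 1: Coefficient = V * (L/D) * Isp = 158 * 16.9 * 1153 = 3078740.6 m
Step 2: Wi/Wf = 296149 / 216319 = 1.369038
Step 3: ln(1.369038) = 0.314109
Step 4: R = 3078740.6 * 0.314109 = 967058.7 m = 967.1 km

967.1


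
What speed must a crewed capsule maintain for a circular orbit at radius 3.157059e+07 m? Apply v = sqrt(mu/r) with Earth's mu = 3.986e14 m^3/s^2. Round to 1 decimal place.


Step 1: mu / r = 3.986e14 / 3.157059e+07 = 12625674.7181
Step 2: v = sqrt(12625674.7181) = 3553.3 m/s

3553.3


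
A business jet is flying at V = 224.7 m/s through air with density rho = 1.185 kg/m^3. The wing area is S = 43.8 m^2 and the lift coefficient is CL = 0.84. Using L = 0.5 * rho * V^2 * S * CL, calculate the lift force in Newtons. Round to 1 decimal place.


Step 1: Calculate dynamic pressure q = 0.5 * 1.185 * 224.7^2 = 0.5 * 1.185 * 50490.09 = 29915.3783 Pa
Step 2: Multiply by wing area and lift coefficient: L = 29915.3783 * 43.8 * 0.84
Step 3: L = 1310293.5706 * 0.84 = 1100646.6 N

1100646.6


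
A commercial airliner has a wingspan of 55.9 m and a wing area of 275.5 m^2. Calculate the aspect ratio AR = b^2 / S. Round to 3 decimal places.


Step 1: b^2 = 55.9^2 = 3124.81
Step 2: AR = 3124.81 / 275.5 = 11.342

11.342


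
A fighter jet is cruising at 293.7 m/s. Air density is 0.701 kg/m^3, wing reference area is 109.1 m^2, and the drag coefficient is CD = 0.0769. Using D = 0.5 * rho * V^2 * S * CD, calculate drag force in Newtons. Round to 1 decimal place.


Step 1: Dynamic pressure q = 0.5 * 0.701 * 293.7^2 = 30234.0213 Pa
Step 2: Drag D = q * S * CD = 30234.0213 * 109.1 * 0.0769
Step 3: D = 253657.1 N

253657.1


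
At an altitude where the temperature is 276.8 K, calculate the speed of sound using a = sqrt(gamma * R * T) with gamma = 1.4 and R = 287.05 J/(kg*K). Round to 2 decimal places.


Step 1: gamma * R * T = 1.4 * 287.05 * 276.8 = 111237.616
Step 2: a = sqrt(111237.616) = 333.52 m/s

333.52


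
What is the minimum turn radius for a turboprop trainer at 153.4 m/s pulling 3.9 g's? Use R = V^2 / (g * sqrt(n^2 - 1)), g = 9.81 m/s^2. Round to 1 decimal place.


Step 1: V^2 = 153.4^2 = 23531.56
Step 2: n^2 - 1 = 3.9^2 - 1 = 14.21
Step 3: sqrt(14.21) = 3.769615
Step 4: R = 23531.56 / (9.81 * 3.769615) = 636.3 m

636.3


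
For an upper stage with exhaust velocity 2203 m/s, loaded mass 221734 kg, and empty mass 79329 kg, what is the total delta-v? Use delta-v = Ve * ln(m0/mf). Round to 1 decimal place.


Step 1: Mass ratio m0/mf = 221734 / 79329 = 2.795119
Step 2: ln(2.795119) = 1.027875
Step 3: delta-v = 2203 * 1.027875 = 2264.4 m/s

2264.4


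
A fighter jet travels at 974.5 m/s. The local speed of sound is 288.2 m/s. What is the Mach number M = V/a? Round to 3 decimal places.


Step 1: M = V / a = 974.5 / 288.2
Step 2: M = 3.381

3.381


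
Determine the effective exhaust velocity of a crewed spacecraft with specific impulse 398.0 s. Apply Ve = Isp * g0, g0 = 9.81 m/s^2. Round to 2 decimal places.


Step 1: Ve = Isp * g0 = 398.0 * 9.81
Step 2: Ve = 3904.38 m/s

3904.38


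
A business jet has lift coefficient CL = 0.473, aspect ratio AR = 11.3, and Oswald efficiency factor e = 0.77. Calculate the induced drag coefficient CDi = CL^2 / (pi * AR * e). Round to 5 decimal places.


Step 1: CL^2 = 0.473^2 = 0.223729
Step 2: pi * AR * e = 3.14159 * 11.3 * 0.77 = 27.334998
Step 3: CDi = 0.223729 / 27.334998 = 0.00818

0.00818


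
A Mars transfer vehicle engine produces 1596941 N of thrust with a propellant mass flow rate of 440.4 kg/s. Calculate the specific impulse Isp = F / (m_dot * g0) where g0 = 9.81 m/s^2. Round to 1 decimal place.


Step 1: m_dot * g0 = 440.4 * 9.81 = 4320.32
Step 2: Isp = 1596941 / 4320.32 = 369.6 s

369.6


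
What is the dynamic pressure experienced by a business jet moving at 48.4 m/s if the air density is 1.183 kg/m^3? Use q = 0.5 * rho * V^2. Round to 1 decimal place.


Step 1: V^2 = 48.4^2 = 2342.56
Step 2: q = 0.5 * 1.183 * 2342.56
Step 3: q = 1385.6 Pa

1385.6


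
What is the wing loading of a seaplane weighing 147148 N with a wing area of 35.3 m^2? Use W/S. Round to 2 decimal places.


Step 1: Wing loading = W / S = 147148 / 35.3
Step 2: Wing loading = 4168.50 N/m^2

4168.50


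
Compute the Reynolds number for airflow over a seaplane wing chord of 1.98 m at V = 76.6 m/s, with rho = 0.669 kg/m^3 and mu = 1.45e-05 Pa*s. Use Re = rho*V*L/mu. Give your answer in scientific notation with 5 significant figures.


Step 1: Numerator = rho * V * L = 0.669 * 76.6 * 1.98 = 101.465892
Step 2: Re = 101.465892 / 1.45e-05
Step 3: Re = 6.9976e+06

6.9976e+06


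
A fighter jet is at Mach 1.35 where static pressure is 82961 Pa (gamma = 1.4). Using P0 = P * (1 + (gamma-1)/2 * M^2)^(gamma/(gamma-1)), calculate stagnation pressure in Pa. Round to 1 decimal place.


Step 1: (gamma-1)/2 * M^2 = 0.2 * 1.8225 = 0.3645
Step 2: 1 + 0.3645 = 1.3645
Step 3: Exponent gamma/(gamma-1) = 3.5
Step 4: P0 = 82961 * 1.3645^3.5 = 246196.2 Pa

246196.2


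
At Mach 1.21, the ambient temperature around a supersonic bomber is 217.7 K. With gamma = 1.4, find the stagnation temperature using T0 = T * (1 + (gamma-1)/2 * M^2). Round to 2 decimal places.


Step 1: (gamma-1)/2 = 0.2
Step 2: M^2 = 1.4641
Step 3: 1 + 0.2 * 1.4641 = 1.29282
Step 4: T0 = 217.7 * 1.29282 = 281.45 K

281.45


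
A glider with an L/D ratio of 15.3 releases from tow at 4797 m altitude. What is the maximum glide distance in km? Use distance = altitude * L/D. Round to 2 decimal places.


Step 1: Glide distance = altitude * L/D = 4797 * 15.3 = 73394.1 m
Step 2: Convert to km: 73394.1 / 1000 = 73.39 km

73.39


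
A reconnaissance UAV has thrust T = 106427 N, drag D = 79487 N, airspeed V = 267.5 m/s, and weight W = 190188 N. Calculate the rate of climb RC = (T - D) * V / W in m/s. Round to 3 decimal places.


Step 1: Excess thrust = T - D = 106427 - 79487 = 26940 N
Step 2: Excess power = 26940 * 267.5 = 7206450.0 W
Step 3: RC = 7206450.0 / 190188 = 37.891 m/s

37.891


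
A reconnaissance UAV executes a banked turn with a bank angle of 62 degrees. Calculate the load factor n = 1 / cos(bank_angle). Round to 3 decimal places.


Step 1: Convert 62 degrees to radians = 1.082104
Step 2: cos(62 deg) = 0.469472
Step 3: n = 1 / 0.469472 = 2.130

2.130


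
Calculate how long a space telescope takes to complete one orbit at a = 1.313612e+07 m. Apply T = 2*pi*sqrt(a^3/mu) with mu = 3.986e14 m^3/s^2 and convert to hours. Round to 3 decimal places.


Step 1: a^3 / mu = 2.266738e+21 / 3.986e14 = 5.686749e+06
Step 2: sqrt(5.686749e+06) = 2384.6905 s
Step 3: T = 2*pi * 2384.6905 = 14983.45 s
Step 4: T in hours = 14983.45 / 3600 = 4.162 hours

4.162


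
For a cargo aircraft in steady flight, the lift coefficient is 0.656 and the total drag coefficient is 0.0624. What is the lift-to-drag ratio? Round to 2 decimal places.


Step 1: L/D = CL / CD = 0.656 / 0.0624
Step 2: L/D = 10.51

10.51


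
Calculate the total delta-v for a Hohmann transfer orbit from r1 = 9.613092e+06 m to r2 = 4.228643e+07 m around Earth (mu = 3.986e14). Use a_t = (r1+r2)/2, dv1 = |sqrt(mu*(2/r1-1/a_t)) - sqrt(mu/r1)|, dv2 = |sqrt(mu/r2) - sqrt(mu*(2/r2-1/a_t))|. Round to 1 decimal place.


Step 1: Transfer semi-major axis a_t = (9.613092e+06 + 4.228643e+07) / 2 = 2.594976e+07 m
Step 2: v1 (circular at r1) = sqrt(mu/r1) = 6439.28 m/s
Step 3: v_t1 = sqrt(mu*(2/r1 - 1/a_t)) = 8219.98 m/s
Step 4: dv1 = |8219.98 - 6439.28| = 1780.71 m/s
Step 5: v2 (circular at r2) = 3070.21 m/s, v_t2 = 1868.67 m/s
Step 6: dv2 = |3070.21 - 1868.67| = 1201.54 m/s
Step 7: Total delta-v = 1780.71 + 1201.54 = 2982.2 m/s

2982.2


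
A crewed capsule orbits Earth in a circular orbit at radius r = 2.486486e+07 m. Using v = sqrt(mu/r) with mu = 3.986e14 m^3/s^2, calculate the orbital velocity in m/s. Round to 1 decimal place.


Step 1: mu / r = 3.986e14 / 2.486486e+07 = 16030655.3103
Step 2: v = sqrt(16030655.3103) = 4003.8 m/s

4003.8


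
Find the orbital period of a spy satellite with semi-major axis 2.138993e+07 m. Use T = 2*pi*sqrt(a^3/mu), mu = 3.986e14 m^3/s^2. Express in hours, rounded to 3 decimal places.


Step 1: a^3 / mu = 9.786516e+21 / 3.986e14 = 2.455222e+07
Step 2: sqrt(2.455222e+07) = 4955.0198 s
Step 3: T = 2*pi * 4955.0198 = 31133.31 s
Step 4: T in hours = 31133.31 / 3600 = 8.648 hours

8.648


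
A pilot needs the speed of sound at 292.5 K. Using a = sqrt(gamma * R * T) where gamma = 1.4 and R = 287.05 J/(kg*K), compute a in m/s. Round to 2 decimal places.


Step 1: gamma * R * T = 1.4 * 287.05 * 292.5 = 117546.975
Step 2: a = sqrt(117546.975) = 342.85 m/s

342.85


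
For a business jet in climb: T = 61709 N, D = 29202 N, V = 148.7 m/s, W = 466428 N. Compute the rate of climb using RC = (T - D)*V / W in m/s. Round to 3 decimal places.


Step 1: Excess thrust = T - D = 61709 - 29202 = 32507 N
Step 2: Excess power = 32507 * 148.7 = 4833790.9 W
Step 3: RC = 4833790.9 / 466428 = 10.363 m/s

10.363


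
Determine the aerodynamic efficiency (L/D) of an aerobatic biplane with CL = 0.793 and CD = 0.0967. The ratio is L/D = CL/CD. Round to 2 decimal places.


Step 1: L/D = CL / CD = 0.793 / 0.0967
Step 2: L/D = 8.20

8.20


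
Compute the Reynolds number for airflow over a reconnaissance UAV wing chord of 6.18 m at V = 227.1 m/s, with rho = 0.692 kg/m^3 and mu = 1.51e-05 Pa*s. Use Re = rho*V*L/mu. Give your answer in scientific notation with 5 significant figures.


Step 1: Numerator = rho * V * L = 0.692 * 227.1 * 6.18 = 971.206776
Step 2: Re = 971.206776 / 1.51e-05
Step 3: Re = 6.4318e+07

6.4318e+07


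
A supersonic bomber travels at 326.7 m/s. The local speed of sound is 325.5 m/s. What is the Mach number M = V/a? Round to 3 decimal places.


Step 1: M = V / a = 326.7 / 325.5
Step 2: M = 1.004

1.004


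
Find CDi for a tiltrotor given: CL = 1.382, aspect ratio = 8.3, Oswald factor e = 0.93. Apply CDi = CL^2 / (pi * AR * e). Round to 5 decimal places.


Step 1: CL^2 = 1.382^2 = 1.909924
Step 2: pi * AR * e = 3.14159 * 8.3 * 0.93 = 24.249954
Step 3: CDi = 1.909924 / 24.249954 = 0.07876

0.07876


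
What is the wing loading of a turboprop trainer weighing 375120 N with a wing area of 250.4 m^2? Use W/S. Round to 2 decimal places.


Step 1: Wing loading = W / S = 375120 / 250.4
Step 2: Wing loading = 1498.08 N/m^2

1498.08


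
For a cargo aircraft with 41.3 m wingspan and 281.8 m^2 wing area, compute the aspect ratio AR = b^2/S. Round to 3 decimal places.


Step 1: b^2 = 41.3^2 = 1705.69
Step 2: AR = 1705.69 / 281.8 = 6.053

6.053


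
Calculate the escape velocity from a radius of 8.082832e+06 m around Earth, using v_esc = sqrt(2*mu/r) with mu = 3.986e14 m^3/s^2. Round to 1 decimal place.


Step 1: 2*mu/r = 2 * 3.986e14 / 8.082832e+06 = 98628797.4314
Step 2: v_esc = sqrt(98628797.4314) = 9931.2 m/s

9931.2


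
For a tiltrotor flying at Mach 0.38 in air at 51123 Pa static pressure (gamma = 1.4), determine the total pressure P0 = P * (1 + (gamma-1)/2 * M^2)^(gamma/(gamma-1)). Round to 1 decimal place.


Step 1: (gamma-1)/2 * M^2 = 0.2 * 0.1444 = 0.02888
Step 2: 1 + 0.02888 = 1.02888
Step 3: Exponent gamma/(gamma-1) = 3.5
Step 4: P0 = 51123 * 1.02888^3.5 = 56479.8 Pa

56479.8


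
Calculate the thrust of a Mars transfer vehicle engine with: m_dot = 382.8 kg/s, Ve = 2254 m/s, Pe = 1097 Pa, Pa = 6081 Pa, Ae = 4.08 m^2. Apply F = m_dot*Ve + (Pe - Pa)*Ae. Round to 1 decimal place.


Step 1: Momentum thrust = m_dot * Ve = 382.8 * 2254 = 862831.2 N
Step 2: Pressure thrust = (Pe - Pa) * Ae = (1097 - 6081) * 4.08 = -20334.72 N
Step 3: Total thrust F = 862831.2 + -20334.72 = 842496.5 N

842496.5


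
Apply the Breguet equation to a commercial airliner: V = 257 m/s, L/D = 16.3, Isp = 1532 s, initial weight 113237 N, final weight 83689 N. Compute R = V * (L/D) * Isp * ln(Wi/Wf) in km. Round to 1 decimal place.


Step 1: Coefficient = V * (L/D) * Isp = 257 * 16.3 * 1532 = 6417701.2 m
Step 2: Wi/Wf = 113237 / 83689 = 1.353069
Step 3: ln(1.353069) = 0.302375
Step 4: R = 6417701.2 * 0.302375 = 1940555.1 m = 1940.6 km

1940.6


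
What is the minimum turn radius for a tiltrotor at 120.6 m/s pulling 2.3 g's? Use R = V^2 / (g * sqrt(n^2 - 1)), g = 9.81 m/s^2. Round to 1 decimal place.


Step 1: V^2 = 120.6^2 = 14544.36
Step 2: n^2 - 1 = 2.3^2 - 1 = 4.29
Step 3: sqrt(4.29) = 2.071232
Step 4: R = 14544.36 / (9.81 * 2.071232) = 715.8 m

715.8


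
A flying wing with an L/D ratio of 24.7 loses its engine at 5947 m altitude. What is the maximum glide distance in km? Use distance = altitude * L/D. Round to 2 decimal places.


Step 1: Glide distance = altitude * L/D = 5947 * 24.7 = 146890.9 m
Step 2: Convert to km: 146890.9 / 1000 = 146.89 km

146.89


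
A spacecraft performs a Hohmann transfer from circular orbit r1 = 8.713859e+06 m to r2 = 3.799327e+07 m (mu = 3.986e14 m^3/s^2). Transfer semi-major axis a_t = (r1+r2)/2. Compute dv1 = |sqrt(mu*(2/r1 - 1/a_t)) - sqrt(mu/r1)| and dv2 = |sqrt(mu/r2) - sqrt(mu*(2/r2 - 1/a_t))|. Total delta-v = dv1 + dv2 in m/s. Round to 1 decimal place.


Step 1: Transfer semi-major axis a_t = (8.713859e+06 + 3.799327e+07) / 2 = 2.335356e+07 m
Step 2: v1 (circular at r1) = sqrt(mu/r1) = 6763.37 m/s
Step 3: v_t1 = sqrt(mu*(2/r1 - 1/a_t)) = 8626.61 m/s
Step 4: dv1 = |8626.61 - 6763.37| = 1863.24 m/s
Step 5: v2 (circular at r2) = 3239.03 m/s, v_t2 = 1978.54 m/s
Step 6: dv2 = |3239.03 - 1978.54| = 1260.5 m/s
Step 7: Total delta-v = 1863.24 + 1260.5 = 3123.7 m/s

3123.7


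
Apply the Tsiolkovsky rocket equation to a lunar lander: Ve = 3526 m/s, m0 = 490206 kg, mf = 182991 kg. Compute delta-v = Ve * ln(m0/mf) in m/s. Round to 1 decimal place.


Step 1: Mass ratio m0/mf = 490206 / 182991 = 2.678853
Step 2: ln(2.678853) = 0.985389
Step 3: delta-v = 3526 * 0.985389 = 3474.5 m/s

3474.5


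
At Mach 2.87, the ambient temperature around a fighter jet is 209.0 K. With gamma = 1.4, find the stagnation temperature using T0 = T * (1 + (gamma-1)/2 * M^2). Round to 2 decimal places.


Step 1: (gamma-1)/2 = 0.2
Step 2: M^2 = 8.2369
Step 3: 1 + 0.2 * 8.2369 = 2.64738
Step 4: T0 = 209.0 * 2.64738 = 553.30 K

553.30


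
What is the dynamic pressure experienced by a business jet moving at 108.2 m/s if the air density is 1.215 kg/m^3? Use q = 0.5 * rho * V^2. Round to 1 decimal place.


Step 1: V^2 = 108.2^2 = 11707.24
Step 2: q = 0.5 * 1.215 * 11707.24
Step 3: q = 7112.1 Pa

7112.1


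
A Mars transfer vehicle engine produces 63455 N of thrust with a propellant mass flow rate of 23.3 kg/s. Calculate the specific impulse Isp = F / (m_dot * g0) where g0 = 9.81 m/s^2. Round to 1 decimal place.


Step 1: m_dot * g0 = 23.3 * 9.81 = 228.57
Step 2: Isp = 63455 / 228.57 = 277.6 s

277.6


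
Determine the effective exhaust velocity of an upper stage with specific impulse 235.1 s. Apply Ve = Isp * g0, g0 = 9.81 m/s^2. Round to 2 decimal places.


Step 1: Ve = Isp * g0 = 235.1 * 9.81
Step 2: Ve = 2306.33 m/s

2306.33


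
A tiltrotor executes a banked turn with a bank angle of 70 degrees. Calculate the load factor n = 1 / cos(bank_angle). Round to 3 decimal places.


Step 1: Convert 70 degrees to radians = 1.22173
Step 2: cos(70 deg) = 0.34202
Step 3: n = 1 / 0.34202 = 2.924

2.924


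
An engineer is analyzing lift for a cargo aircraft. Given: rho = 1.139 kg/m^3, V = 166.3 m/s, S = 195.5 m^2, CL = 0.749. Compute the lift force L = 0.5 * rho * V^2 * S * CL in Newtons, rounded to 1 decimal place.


Step 1: Calculate dynamic pressure q = 0.5 * 1.139 * 166.3^2 = 0.5 * 1.139 * 27655.69 = 15749.9155 Pa
Step 2: Multiply by wing area and lift coefficient: L = 15749.9155 * 195.5 * 0.749
Step 3: L = 3079108.4715 * 0.749 = 2306252.2 N

2306252.2


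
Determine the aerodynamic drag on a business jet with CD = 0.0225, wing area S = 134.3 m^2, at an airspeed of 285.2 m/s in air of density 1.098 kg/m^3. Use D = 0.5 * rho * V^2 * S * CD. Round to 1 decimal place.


Step 1: Dynamic pressure q = 0.5 * 1.098 * 285.2^2 = 44655.133 Pa
Step 2: Drag D = q * S * CD = 44655.133 * 134.3 * 0.0225
Step 3: D = 134936.6 N

134936.6


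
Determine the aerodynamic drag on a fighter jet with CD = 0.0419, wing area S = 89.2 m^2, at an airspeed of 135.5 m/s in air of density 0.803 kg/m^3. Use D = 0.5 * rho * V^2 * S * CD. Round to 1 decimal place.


Step 1: Dynamic pressure q = 0.5 * 0.803 * 135.5^2 = 7371.6404 Pa
Step 2: Drag D = q * S * CD = 7371.6404 * 89.2 * 0.0419
Step 3: D = 27551.4 N

27551.4


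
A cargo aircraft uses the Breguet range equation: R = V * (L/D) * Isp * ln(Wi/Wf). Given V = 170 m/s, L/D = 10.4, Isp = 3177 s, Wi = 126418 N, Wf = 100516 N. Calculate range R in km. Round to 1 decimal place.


Step 1: Coefficient = V * (L/D) * Isp = 170 * 10.4 * 3177 = 5616936.0 m
Step 2: Wi/Wf = 126418 / 100516 = 1.25769
Step 3: ln(1.25769) = 0.229277
Step 4: R = 5616936.0 * 0.229277 = 1287834.0 m = 1287.8 km

1287.8


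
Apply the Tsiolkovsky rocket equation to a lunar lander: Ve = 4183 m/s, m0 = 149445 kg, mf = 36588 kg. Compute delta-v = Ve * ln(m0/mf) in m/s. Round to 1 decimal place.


Step 1: Mass ratio m0/mf = 149445 / 36588 = 4.084536
Step 2: ln(4.084536) = 1.407208
Step 3: delta-v = 4183 * 1.407208 = 5886.4 m/s

5886.4


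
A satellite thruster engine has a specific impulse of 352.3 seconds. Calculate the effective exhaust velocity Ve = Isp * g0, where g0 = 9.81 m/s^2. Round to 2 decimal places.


Step 1: Ve = Isp * g0 = 352.3 * 9.81
Step 2: Ve = 3456.06 m/s

3456.06


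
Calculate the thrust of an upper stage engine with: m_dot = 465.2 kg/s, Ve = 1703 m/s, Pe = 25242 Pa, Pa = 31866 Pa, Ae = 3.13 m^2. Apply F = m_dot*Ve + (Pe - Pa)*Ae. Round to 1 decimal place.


Step 1: Momentum thrust = m_dot * Ve = 465.2 * 1703 = 792235.6 N
Step 2: Pressure thrust = (Pe - Pa) * Ae = (25242 - 31866) * 3.13 = -20733.12 N
Step 3: Total thrust F = 792235.6 + -20733.12 = 771502.5 N

771502.5


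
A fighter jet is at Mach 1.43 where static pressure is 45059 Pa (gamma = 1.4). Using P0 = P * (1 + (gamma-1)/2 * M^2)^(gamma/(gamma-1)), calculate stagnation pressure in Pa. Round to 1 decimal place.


Step 1: (gamma-1)/2 * M^2 = 0.2 * 2.0449 = 0.40898
Step 2: 1 + 0.40898 = 1.40898
Step 3: Exponent gamma/(gamma-1) = 3.5
Step 4: P0 = 45059 * 1.40898^3.5 = 149605.8 Pa

149605.8


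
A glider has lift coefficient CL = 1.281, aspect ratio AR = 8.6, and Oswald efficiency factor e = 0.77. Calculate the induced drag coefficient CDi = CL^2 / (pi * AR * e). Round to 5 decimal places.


Step 1: CL^2 = 1.281^2 = 1.640961
Step 2: pi * AR * e = 3.14159 * 8.6 * 0.77 = 20.803627
Step 3: CDi = 1.640961 / 20.803627 = 0.07888

0.07888


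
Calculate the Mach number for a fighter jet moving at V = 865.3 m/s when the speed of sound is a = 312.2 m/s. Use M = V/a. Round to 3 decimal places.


Step 1: M = V / a = 865.3 / 312.2
Step 2: M = 2.772

2.772


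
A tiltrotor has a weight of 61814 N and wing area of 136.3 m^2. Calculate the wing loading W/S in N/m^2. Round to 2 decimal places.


Step 1: Wing loading = W / S = 61814 / 136.3
Step 2: Wing loading = 453.51 N/m^2

453.51


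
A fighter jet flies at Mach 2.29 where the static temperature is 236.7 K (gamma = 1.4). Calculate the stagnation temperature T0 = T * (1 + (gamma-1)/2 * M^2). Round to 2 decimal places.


Step 1: (gamma-1)/2 = 0.2
Step 2: M^2 = 5.2441
Step 3: 1 + 0.2 * 5.2441 = 2.04882
Step 4: T0 = 236.7 * 2.04882 = 484.96 K

484.96


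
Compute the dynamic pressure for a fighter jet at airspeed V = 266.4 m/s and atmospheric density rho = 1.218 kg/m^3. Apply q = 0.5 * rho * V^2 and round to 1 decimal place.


Step 1: V^2 = 266.4^2 = 70968.96
Step 2: q = 0.5 * 1.218 * 70968.96
Step 3: q = 43220.1 Pa

43220.1


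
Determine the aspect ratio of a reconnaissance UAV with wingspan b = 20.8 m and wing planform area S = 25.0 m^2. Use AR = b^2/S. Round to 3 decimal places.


Step 1: b^2 = 20.8^2 = 432.64
Step 2: AR = 432.64 / 25.0 = 17.306

17.306


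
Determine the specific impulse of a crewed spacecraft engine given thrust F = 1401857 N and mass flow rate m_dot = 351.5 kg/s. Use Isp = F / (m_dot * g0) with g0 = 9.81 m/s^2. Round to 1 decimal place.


Step 1: m_dot * g0 = 351.5 * 9.81 = 3448.22
Step 2: Isp = 1401857 / 3448.22 = 406.5 s

406.5


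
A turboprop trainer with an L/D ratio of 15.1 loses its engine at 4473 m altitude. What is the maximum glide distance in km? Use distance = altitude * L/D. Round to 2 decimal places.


Step 1: Glide distance = altitude * L/D = 4473 * 15.1 = 67542.3 m
Step 2: Convert to km: 67542.3 / 1000 = 67.54 km

67.54


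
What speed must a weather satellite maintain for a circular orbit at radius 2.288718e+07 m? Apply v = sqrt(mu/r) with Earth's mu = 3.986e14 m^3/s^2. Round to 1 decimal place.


Step 1: mu / r = 3.986e14 / 2.288718e+07 = 17415863.3785
Step 2: v = sqrt(17415863.3785) = 4173.2 m/s

4173.2


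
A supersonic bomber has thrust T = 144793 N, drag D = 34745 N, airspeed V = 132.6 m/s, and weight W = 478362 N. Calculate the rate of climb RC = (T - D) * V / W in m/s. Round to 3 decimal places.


Step 1: Excess thrust = T - D = 144793 - 34745 = 110048 N
Step 2: Excess power = 110048 * 132.6 = 14592364.8 W
Step 3: RC = 14592364.8 / 478362 = 30.505 m/s

30.505


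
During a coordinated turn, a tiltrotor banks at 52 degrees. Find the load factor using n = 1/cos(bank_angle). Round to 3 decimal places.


Step 1: Convert 52 degrees to radians = 0.907571
Step 2: cos(52 deg) = 0.615661
Step 3: n = 1 / 0.615661 = 1.624

1.624


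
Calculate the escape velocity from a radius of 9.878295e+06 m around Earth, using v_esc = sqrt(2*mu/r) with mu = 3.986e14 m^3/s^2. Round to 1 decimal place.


Step 1: 2*mu/r = 2 * 3.986e14 / 9.878295e+06 = 80702185.9542
Step 2: v_esc = sqrt(80702185.9542) = 8983.4 m/s

8983.4


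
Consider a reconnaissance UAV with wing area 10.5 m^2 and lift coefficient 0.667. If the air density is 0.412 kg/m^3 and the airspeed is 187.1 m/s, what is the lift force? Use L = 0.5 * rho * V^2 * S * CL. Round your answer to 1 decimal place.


Step 1: Calculate dynamic pressure q = 0.5 * 0.412 * 187.1^2 = 0.5 * 0.412 * 35006.41 = 7211.3205 Pa
Step 2: Multiply by wing area and lift coefficient: L = 7211.3205 * 10.5 * 0.667
Step 3: L = 75718.8648 * 0.667 = 50504.5 N

50504.5


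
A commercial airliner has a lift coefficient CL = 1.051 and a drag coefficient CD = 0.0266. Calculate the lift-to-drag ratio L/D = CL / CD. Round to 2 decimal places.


Step 1: L/D = CL / CD = 1.051 / 0.0266
Step 2: L/D = 39.51

39.51


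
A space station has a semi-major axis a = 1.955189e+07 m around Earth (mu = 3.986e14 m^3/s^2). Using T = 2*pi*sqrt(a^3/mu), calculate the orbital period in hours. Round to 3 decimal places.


Step 1: a^3 / mu = 7.474226e+21 / 3.986e14 = 1.875119e+07
Step 2: sqrt(1.875119e+07) = 4330.265 s
Step 3: T = 2*pi * 4330.265 = 27207.86 s
Step 4: T in hours = 27207.86 / 3600 = 7.558 hours

7.558


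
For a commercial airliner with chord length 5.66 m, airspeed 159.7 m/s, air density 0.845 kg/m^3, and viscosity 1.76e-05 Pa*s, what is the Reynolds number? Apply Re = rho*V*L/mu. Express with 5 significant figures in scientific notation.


Step 1: Numerator = rho * V * L = 0.845 * 159.7 * 5.66 = 763.79719
Step 2: Re = 763.79719 / 1.76e-05
Step 3: Re = 4.3398e+07

4.3398e+07


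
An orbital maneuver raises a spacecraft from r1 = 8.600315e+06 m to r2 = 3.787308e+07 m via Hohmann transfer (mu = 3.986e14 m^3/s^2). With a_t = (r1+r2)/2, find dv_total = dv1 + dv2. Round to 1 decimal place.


Step 1: Transfer semi-major axis a_t = (8.600315e+06 + 3.787308e+07) / 2 = 2.323670e+07 m
Step 2: v1 (circular at r1) = sqrt(mu/r1) = 6807.87 m/s
Step 3: v_t1 = sqrt(mu*(2/r1 - 1/a_t)) = 8691.4 m/s
Step 4: dv1 = |8691.4 - 6807.87| = 1883.52 m/s
Step 5: v2 (circular at r2) = 3244.17 m/s, v_t2 = 1973.66 m/s
Step 6: dv2 = |3244.17 - 1973.66| = 1270.5 m/s
Step 7: Total delta-v = 1883.52 + 1270.5 = 3154.0 m/s

3154.0


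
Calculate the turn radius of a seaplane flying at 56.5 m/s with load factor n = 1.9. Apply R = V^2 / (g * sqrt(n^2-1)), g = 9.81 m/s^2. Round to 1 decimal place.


Step 1: V^2 = 56.5^2 = 3192.25
Step 2: n^2 - 1 = 1.9^2 - 1 = 2.61
Step 3: sqrt(2.61) = 1.615549
Step 4: R = 3192.25 / (9.81 * 1.615549) = 201.4 m

201.4


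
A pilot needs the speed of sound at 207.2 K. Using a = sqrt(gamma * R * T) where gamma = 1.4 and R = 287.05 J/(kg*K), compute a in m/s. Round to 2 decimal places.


Step 1: gamma * R * T = 1.4 * 287.05 * 207.2 = 83267.464
Step 2: a = sqrt(83267.464) = 288.56 m/s

288.56


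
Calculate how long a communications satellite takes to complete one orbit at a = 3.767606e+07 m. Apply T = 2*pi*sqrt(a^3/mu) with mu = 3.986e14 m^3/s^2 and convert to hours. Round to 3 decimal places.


Step 1: a^3 / mu = 5.348062e+22 / 3.986e14 = 1.341712e+08
Step 2: sqrt(1.341712e+08) = 11583.2271 s
Step 3: T = 2*pi * 11583.2271 = 72779.56 s
Step 4: T in hours = 72779.56 / 3600 = 20.217 hours

20.217


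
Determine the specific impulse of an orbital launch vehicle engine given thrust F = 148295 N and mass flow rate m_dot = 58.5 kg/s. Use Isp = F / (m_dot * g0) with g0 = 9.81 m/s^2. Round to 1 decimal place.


Step 1: m_dot * g0 = 58.5 * 9.81 = 573.88
Step 2: Isp = 148295 / 573.88 = 258.4 s

258.4


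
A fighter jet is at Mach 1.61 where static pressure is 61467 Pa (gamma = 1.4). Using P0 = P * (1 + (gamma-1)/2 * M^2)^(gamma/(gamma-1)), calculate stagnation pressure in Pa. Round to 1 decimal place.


Step 1: (gamma-1)/2 * M^2 = 0.2 * 2.5921 = 0.51842
Step 2: 1 + 0.51842 = 1.51842
Step 3: Exponent gamma/(gamma-1) = 3.5
Step 4: P0 = 61467 * 1.51842^3.5 = 265163.5 Pa

265163.5


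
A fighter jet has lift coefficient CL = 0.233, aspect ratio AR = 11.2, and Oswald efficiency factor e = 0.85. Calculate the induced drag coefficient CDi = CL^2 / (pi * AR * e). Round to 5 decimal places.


Step 1: CL^2 = 0.233^2 = 0.054289
Step 2: pi * AR * e = 3.14159 * 11.2 * 0.85 = 29.907962
Step 3: CDi = 0.054289 / 29.907962 = 0.00182

0.00182


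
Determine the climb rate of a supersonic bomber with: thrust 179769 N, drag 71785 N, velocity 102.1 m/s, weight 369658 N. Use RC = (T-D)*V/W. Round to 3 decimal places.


Step 1: Excess thrust = T - D = 179769 - 71785 = 107984 N
Step 2: Excess power = 107984 * 102.1 = 11025166.4 W
Step 3: RC = 11025166.4 / 369658 = 29.825 m/s

29.825


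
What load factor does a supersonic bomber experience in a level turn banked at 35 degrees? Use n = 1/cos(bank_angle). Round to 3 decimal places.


Step 1: Convert 35 degrees to radians = 0.610865
Step 2: cos(35 deg) = 0.819152
Step 3: n = 1 / 0.819152 = 1.221

1.221


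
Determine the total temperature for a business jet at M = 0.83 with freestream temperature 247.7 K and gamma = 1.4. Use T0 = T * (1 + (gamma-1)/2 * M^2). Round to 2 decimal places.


Step 1: (gamma-1)/2 = 0.2
Step 2: M^2 = 0.6889
Step 3: 1 + 0.2 * 0.6889 = 1.13778
Step 4: T0 = 247.7 * 1.13778 = 281.83 K

281.83


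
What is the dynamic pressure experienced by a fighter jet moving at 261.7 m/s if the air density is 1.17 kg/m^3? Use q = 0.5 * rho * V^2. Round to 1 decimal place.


Step 1: V^2 = 261.7^2 = 68486.89
Step 2: q = 0.5 * 1.17 * 68486.89
Step 3: q = 40064.8 Pa

40064.8


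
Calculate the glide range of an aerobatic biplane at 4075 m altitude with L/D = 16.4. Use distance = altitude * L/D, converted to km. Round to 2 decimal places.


Step 1: Glide distance = altitude * L/D = 4075 * 16.4 = 66830.0 m
Step 2: Convert to km: 66830.0 / 1000 = 66.83 km

66.83


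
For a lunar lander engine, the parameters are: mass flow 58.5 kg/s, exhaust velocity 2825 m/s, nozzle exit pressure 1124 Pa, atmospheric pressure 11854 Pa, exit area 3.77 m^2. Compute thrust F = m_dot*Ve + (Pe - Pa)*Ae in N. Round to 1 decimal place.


Step 1: Momentum thrust = m_dot * Ve = 58.5 * 2825 = 165262.5 N
Step 2: Pressure thrust = (Pe - Pa) * Ae = (1124 - 11854) * 3.77 = -40452.10 N
Step 3: Total thrust F = 165262.5 + -40452.10 = 124810.4 N

124810.4
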